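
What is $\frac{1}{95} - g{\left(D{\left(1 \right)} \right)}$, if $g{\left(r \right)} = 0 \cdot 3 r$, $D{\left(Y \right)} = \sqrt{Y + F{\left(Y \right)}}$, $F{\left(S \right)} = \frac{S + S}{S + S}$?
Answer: $\frac{1}{95} \approx 0.010526$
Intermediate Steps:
$F{\left(S \right)} = 1$ ($F{\left(S \right)} = \frac{2 S}{2 S} = 2 S \frac{1}{2 S} = 1$)
$D{\left(Y \right)} = \sqrt{1 + Y}$ ($D{\left(Y \right)} = \sqrt{Y + 1} = \sqrt{1 + Y}$)
$g{\left(r \right)} = 0$ ($g{\left(r \right)} = 0 r = 0$)
$\frac{1}{95} - g{\left(D{\left(1 \right)} \right)} = \frac{1}{95} - 0 = \frac{1}{95} + 0 = \frac{1}{95}$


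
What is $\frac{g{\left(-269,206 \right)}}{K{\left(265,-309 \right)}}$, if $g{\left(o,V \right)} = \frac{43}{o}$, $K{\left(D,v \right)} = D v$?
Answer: $\frac{43}{22027065} \approx 1.9521 \cdot 10^{-6}$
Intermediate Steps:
$\frac{g{\left(-269,206 \right)}}{K{\left(265,-309 \right)}} = \frac{43 \frac{1}{-269}}{265 \left(-309\right)} = \frac{43 \left(- \frac{1}{269}\right)}{-81885} = \left(- \frac{43}{269}\right) \left(- \frac{1}{81885}\right) = \frac{43}{22027065}$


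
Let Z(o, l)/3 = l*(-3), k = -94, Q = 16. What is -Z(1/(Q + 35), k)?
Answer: -846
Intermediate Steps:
Z(o, l) = -9*l (Z(o, l) = 3*(l*(-3)) = 3*(-3*l) = -9*l)
-Z(1/(Q + 35), k) = -(-9)*(-94) = -1*846 = -846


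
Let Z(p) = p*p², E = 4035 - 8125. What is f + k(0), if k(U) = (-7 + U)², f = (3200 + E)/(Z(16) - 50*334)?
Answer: 309243/6302 ≈ 49.071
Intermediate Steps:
E = -4090
Z(p) = p³
f = 445/6302 (f = (3200 - 4090)/(16³ - 50*334) = -890/(4096 - 16700) = -890/(-12604) = -890*(-1/12604) = 445/6302 ≈ 0.070613)
f + k(0) = 445/6302 + (-7 + 0)² = 445/6302 + (-7)² = 445/6302 + 49 = 309243/6302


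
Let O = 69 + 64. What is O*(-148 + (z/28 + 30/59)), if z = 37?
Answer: -4587987/236 ≈ -19441.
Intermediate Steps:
O = 133
O*(-148 + (z/28 + 30/59)) = 133*(-148 + (37/28 + 30/59)) = 133*(-148 + 3023/1652) = 133*(-241473/1652) = -4587987/236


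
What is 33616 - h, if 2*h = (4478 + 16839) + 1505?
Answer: 22205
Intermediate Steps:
h = 11411 (h = ((4478 + 16839) + 1505)/2 = (21317 + 1505)/2 = (1/2)*22822 = 11411)
33616 - h = 33616 - 1*11411 = 33616 - 11411 = 22205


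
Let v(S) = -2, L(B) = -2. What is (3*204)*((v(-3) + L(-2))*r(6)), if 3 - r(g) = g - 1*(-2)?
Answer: 12240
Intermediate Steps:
r(g) = 1 - g (r(g) = 3 - (g - 1*(-2)) = 3 - (g + 2) = 3 - (2 + g) = 3 + (-2 - g) = 1 - g)
(3*204)*((v(-3) + L(-2))*r(6)) = (3*204)*((-2 - 2)*(1 - 1*6)) = 612*(-4*(1 - 6)) = 612*(-4*(-5)) = 612*20 = 12240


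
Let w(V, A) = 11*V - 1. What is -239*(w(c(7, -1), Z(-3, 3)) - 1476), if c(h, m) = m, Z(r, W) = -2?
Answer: 355632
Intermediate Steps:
w(V, A) = -1 + 11*V
-239*(w(c(7, -1), Z(-3, 3)) - 1476) = -239*((-1 + 11*(-1)) - 1476) = -239*((-1 - 11) - 1476) = -239*(-12 - 1476) = -239*(-1488) = 355632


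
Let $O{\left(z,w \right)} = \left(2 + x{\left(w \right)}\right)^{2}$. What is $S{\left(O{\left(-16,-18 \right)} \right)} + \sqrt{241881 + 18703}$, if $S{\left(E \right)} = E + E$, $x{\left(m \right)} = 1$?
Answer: $18 + 2 \sqrt{65146} \approx 528.47$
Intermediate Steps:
$O{\left(z,w \right)} = 9$ ($O{\left(z,w \right)} = \left(2 + 1\right)^{2} = 3^{2} = 9$)
$S{\left(E \right)} = 2 E$
$S{\left(O{\left(-16,-18 \right)} \right)} + \sqrt{241881 + 18703} = 2 \cdot 9 + \sqrt{241881 + 18703} = 18 + \sqrt{260584} = 18 + 2 \sqrt{65146}$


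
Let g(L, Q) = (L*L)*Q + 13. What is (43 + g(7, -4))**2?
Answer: 19600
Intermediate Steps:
g(L, Q) = 13 + Q*L**2 (g(L, Q) = L**2*Q + 13 = Q*L**2 + 13 = 13 + Q*L**2)
(43 + g(7, -4))**2 = (43 + (13 - 4*7**2))**2 = (43 + (13 - 4*49))**2 = (43 + (13 - 196))**2 = (43 - 183)**2 = (-140)**2 = 19600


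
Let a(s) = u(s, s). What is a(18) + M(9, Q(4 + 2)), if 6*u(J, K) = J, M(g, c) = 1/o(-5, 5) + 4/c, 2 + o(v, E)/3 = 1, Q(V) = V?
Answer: 10/3 ≈ 3.3333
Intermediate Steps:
o(v, E) = -3 (o(v, E) = -6 + 3*1 = -6 + 3 = -3)
M(g, c) = -⅓ + 4/c (M(g, c) = 1/(-3) + 4/c = 1*(-⅓) + 4/c = -⅓ + 4/c)
u(J, K) = J/6
a(s) = s/6
a(18) + M(9, Q(4 + 2)) = (⅙)*18 + (12 - (4 + 2))/(3*(4 + 2)) = 3 + (⅓)*(12 - 1*6)/6 = 3 + (⅓)*(⅙)*(12 - 6) = 3 + (⅓)*(⅙)*6 = 3 + ⅓ = 10/3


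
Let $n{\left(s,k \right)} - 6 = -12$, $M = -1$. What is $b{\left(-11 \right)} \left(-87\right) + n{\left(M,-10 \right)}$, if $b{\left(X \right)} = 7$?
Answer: $-615$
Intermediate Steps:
$n{\left(s,k \right)} = -6$ ($n{\left(s,k \right)} = 6 - 12 = -6$)
$b{\left(-11 \right)} \left(-87\right) + n{\left(M,-10 \right)} = 7 \left(-87\right) - 6 = -609 - 6 = -615$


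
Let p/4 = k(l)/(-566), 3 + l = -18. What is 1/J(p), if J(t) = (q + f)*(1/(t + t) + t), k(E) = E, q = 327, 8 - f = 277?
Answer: 11886/2424893 ≈ 0.0049017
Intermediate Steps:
l = -21 (l = -3 - 18 = -21)
f = -269 (f = 8 - 1*277 = 8 - 277 = -269)
p = 42/283 (p = 4*(-21/(-566)) = 4*(-21*(-1/566)) = 4*(21/566) = 42/283 ≈ 0.14841)
J(t) = 29/t + 58*t (J(t) = (327 - 269)*(1/(t + t) + t) = 58*(1/(2*t) + t) = 58*(t + 1/(2*t)) = 29/t + 58*t)
1/J(p) = 1/(29/(42/283) + 58*(42/283)) = 1/(29*(283/42) + 2436/283) = 1/(8207/42 + 2436/283) = 1/(2424893/11886) = 11886/2424893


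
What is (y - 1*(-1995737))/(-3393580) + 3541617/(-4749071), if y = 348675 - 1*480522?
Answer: -2087050656505/1611635236418 ≈ -1.2950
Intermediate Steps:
y = -131847 (y = 348675 - 480522 = -131847)
(y - 1*(-1995737))/(-3393580) + 3541617/(-4749071) = (-131847 - 1*(-1995737))/(-3393580) + 3541617/(-4749071) = (-131847 + 1995737)*(-1/3393580) + 3541617*(-1/4749071) = 1863890*(-1/3393580) - 3541617/4749071 = -186389/339358 - 3541617/4749071 = -2087050656505/1611635236418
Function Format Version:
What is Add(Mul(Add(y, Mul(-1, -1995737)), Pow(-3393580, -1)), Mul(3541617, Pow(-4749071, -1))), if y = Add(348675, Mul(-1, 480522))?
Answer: Rational(-2087050656505, 1611635236418) ≈ -1.2950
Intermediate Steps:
y = -131847 (y = Add(348675, -480522) = -131847)
Add(Mul(Add(y, Mul(-1, -1995737)), Pow(-3393580, -1)), Mul(3541617, Pow(-4749071, -1))) = Add(Mul(Add(-131847, Mul(-1, -1995737)), Pow(-3393580, -1)), Mul(3541617, Pow(-4749071, -1))) = Add(Mul(Add(-131847, 1995737), Rational(-1, 3393580)), Mul(3541617, Rational(-1, 4749071))) = Add(Mul(1863890, Rational(-1, 3393580)), Rational(-3541617, 4749071)) = Add(Rational(-186389, 339358), Rational(-3541617, 4749071)) = Rational(-2087050656505, 1611635236418)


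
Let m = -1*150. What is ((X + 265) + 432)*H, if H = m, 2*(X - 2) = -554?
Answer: -63300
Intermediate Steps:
m = -150
X = -275 (X = 2 + (1/2)*(-554) = 2 - 277 = -275)
H = -150
((X + 265) + 432)*H = ((-275 + 265) + 432)*(-150) = (-10 + 432)*(-150) = 422*(-150) = -63300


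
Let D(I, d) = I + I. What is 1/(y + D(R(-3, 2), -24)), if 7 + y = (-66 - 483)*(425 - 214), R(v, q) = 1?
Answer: -1/115844 ≈ -8.6323e-6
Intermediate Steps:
D(I, d) = 2*I
y = -115846 (y = -7 + (-66 - 483)*(425 - 214) = -7 - 549*211 = -7 - 115839 = -115846)
1/(y + D(R(-3, 2), -24)) = 1/(-115846 + 2*1) = 1/(-115846 + 2) = 1/(-115844) = -1/115844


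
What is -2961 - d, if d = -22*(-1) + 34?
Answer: -3017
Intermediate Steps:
d = 56 (d = 22 + 34 = 56)
-2961 - d = -2961 - 1*56 = -2961 - 56 = -3017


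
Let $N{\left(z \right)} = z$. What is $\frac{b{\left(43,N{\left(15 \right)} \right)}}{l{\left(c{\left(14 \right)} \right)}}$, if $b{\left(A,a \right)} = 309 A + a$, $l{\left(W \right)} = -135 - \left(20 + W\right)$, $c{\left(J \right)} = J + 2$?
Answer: $- \frac{1478}{19} \approx -77.789$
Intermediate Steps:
$c{\left(J \right)} = 2 + J$
$l{\left(W \right)} = -155 - W$
$b{\left(A,a \right)} = a + 309 A$
$\frac{b{\left(43,N{\left(15 \right)} \right)}}{l{\left(c{\left(14 \right)} \right)}} = \frac{15 + 309 \cdot 43}{-155 - \left(2 + 14\right)} = \frac{15 + 13287}{-155 - 16} = \frac{13302}{-155 - 16} = \frac{13302}{-171} = 13302 \left(- \frac{1}{171}\right) = - \frac{1478}{19}$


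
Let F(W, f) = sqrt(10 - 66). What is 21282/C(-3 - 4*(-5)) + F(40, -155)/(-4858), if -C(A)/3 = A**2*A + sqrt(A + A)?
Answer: -2050166/1419855 + 7094*sqrt(34)/24137535 - I*sqrt(14)/2429 ≈ -1.4422 - 0.0015404*I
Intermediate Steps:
F(W, f) = 2*I*sqrt(14) (F(W, f) = sqrt(-56) = 2*I*sqrt(14))
C(A) = -3*A**3 - 3*sqrt(2)*sqrt(A) (C(A) = -3*(A**2*A + sqrt(A + A)) = -3*(A**3 + sqrt(2*A)) = -3*(A**3 + sqrt(2)*sqrt(A)) = -3*A**3 - 3*sqrt(2)*sqrt(A))
21282/C(-3 - 4*(-5)) + F(40, -155)/(-4858) = 21282/(-3*(-3 - 4*(-5))**3 - 3*sqrt(2)*sqrt(-3 - 4*(-5))) + (2*I*sqrt(14))/(-4858) = 21282/(-3*(-3 + 20)**3 - 3*sqrt(2)*sqrt(-3 + 20)) + (2*I*sqrt(14))*(-1/4858) = 21282/(-3*17**3 - 3*sqrt(2)*sqrt(17)) - I*sqrt(14)/2429 = 21282/(-3*4913 - 3*sqrt(34)) - I*sqrt(14)/2429 = 21282/(-14739 - 3*sqrt(34)) - I*sqrt(14)/2429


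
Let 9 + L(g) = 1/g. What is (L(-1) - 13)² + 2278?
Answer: 2807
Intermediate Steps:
L(g) = -9 + 1/g
(L(-1) - 13)² + 2278 = ((-9 + 1/(-1)) - 13)² + 2278 = ((-9 - 1) - 13)² + 2278 = (-10 - 13)² + 2278 = (-23)² + 2278 = 529 + 2278 = 2807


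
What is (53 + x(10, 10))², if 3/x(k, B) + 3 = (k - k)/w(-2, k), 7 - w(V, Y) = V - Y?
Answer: 2704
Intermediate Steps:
w(V, Y) = 7 + Y - V (w(V, Y) = 7 - (V - Y) = 7 + (Y - V) = 7 + Y - V)
x(k, B) = -1 (x(k, B) = 3/(-3 + (k - k)/(7 + k - 1*(-2))) = 3/(-3 + 0/(7 + k + 2)) = 3/(-3 + 0/(9 + k)) = 3/(-3 + 0) = 3/(-3) = 3*(-⅓) = -1)
(53 + x(10, 10))² = (53 - 1)² = 52² = 2704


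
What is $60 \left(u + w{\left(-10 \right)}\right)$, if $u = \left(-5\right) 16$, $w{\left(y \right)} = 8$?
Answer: $-4320$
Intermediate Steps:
$u = -80$
$60 \left(u + w{\left(-10 \right)}\right) = 60 \left(-80 + 8\right) = 60 \left(-72\right) = -4320$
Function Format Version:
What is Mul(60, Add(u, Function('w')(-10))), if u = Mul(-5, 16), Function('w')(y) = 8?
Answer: -4320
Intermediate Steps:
u = -80
Mul(60, Add(u, Function('w')(-10))) = Mul(60, Add(-80, 8)) = Mul(60, -72) = -4320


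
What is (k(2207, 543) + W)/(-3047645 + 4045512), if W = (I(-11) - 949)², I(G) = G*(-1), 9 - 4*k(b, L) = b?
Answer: 1758589/1995734 ≈ 0.88117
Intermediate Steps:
k(b, L) = 9/4 - b/4
I(G) = -G
W = 879844 (W = (-1*(-11) - 949)² = (11 - 949)² = (-938)² = 879844)
(k(2207, 543) + W)/(-3047645 + 4045512) = ((9/4 - ¼*2207) + 879844)/(-3047645 + 4045512) = ((9/4 - 2207/4) + 879844)/997867 = (-1099/2 + 879844)*(1/997867) = (1758589/2)*(1/997867) = 1758589/1995734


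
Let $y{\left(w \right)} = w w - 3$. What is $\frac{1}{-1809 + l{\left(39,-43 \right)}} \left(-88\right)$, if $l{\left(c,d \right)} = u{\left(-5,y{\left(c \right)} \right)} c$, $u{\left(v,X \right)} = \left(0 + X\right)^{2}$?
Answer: $- \frac{88}{89866827} \approx -9.7923 \cdot 10^{-7}$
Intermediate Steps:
$y{\left(w \right)} = -3 + w^{2}$ ($y{\left(w \right)} = w^{2} - 3 = -3 + w^{2}$)
$u{\left(v,X \right)} = X^{2}$
$l{\left(c,d \right)} = c \left(-3 + c^{2}\right)^{2}$ ($l{\left(c,d \right)} = \left(-3 + c^{2}\right)^{2} c = c \left(-3 + c^{2}\right)^{2}$)
$\frac{1}{-1809 + l{\left(39,-43 \right)}} \left(-88\right) = \frac{1}{-1809 + 39 \left(-3 + 39^{2}\right)^{2}} \left(-88\right) = \frac{1}{-1809 + 39 \left(-3 + 1521\right)^{2}} \left(-88\right) = \frac{1}{-1809 + 39 \cdot 1518^{2}} \left(-88\right) = \frac{1}{-1809 + 39 \cdot 2304324} \left(-88\right) = \frac{1}{-1809 + 89868636} \left(-88\right) = \frac{1}{89866827} \left(-88\right) = - \frac{88}{89866827}$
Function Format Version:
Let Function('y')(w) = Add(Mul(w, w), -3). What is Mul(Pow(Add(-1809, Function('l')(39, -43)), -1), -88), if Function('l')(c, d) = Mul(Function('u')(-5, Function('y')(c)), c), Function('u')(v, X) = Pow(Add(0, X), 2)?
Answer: Rational(-88, 89866827) ≈ -9.7923e-7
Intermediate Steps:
Function('y')(w) = Add(-3, Pow(w, 2)) (Function('y')(w) = Add(Pow(w, 2), -3) = Add(-3, Pow(w, 2)))
Function('u')(v, X) = Pow(X, 2)
Function('l')(c, d) = Mul(c, Pow(Add(-3, Pow(c, 2)), 2)) (Function('l')(c, d) = Mul(Pow(Add(-3, Pow(c, 2)), 2), c) = Mul(c, Pow(Add(-3, Pow(c, 2)), 2)))
Mul(Pow(Add(-1809, Function('l')(39, -43)), -1), -88) = Mul(Pow(Add(-1809, Mul(39, Pow(Add(-3, Pow(39, 2)), 2))), -1), -88) = Mul(Pow(Add(-1809, Mul(39, Pow(Add(-3, 1521), 2))), -1), -88) = Mul(Pow(Add(-1809, Mul(39, Pow(1518, 2))), -1), -88) = Mul(Pow(Add(-1809, Mul(39, 2304324)), -1), -88) = Mul(Pow(Add(-1809, 89868636), -1), -88) = Mul(Pow(89866827, -1), -88) = Mul(Rational(1, 89866827), -88) = Rational(-88, 89866827)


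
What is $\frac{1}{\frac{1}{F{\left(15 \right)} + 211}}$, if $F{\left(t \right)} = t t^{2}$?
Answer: $3586$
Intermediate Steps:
$F{\left(t \right)} = t^{3}$
$\frac{1}{\frac{1}{F{\left(15 \right)} + 211}} = \frac{1}{\frac{1}{15^{3} + 211}} = \frac{1}{\frac{1}{3375 + 211}} = \frac{1}{\frac{1}{3586}} = 3586$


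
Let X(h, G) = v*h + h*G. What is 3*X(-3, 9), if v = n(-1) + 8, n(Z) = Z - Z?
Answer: -153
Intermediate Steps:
n(Z) = 0
v = 8 (v = 0 + 8 = 8)
X(h, G) = 8*h + G*h (X(h, G) = 8*h + h*G = 8*h + G*h)
3*X(-3, 9) = 3*(-3*(8 + 9)) = 3*(-3*17) = 3*(-51) = -153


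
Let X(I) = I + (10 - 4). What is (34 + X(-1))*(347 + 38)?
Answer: 15015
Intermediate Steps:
X(I) = 6 + I (X(I) = I + 6 = 6 + I)
(34 + X(-1))*(347 + 38) = (34 + (6 - 1))*(347 + 38) = (34 + 5)*385 = 39*385 = 15015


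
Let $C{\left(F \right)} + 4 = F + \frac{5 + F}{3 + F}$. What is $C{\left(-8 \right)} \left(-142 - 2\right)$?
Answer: $\frac{8208}{5} \approx 1641.6$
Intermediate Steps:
$C{\left(F \right)} = -4 + F + \frac{5 + F}{3 + F}$ ($C{\left(F \right)} = -4 + \left(F + \frac{5 + F}{3 + F}\right) = -4 + F + \frac{5 + F}{3 + F}$)
$C{\left(-8 \right)} \left(-142 - 2\right) = \frac{-7 + \left(-8\right)^{2}}{3 - 8} \left(-142 - 2\right) = \frac{-7 + 64}{-5} \left(-144\right) = \left(- \frac{1}{5}\right) 57 \left(-144\right) = \left(- \frac{57}{5}\right) \left(-144\right) = \frac{8208}{5}$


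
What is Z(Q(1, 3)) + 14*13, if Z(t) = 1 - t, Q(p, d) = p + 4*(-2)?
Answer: 190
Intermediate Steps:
Q(p, d) = -8 + p (Q(p, d) = p - 8 = -8 + p)
Z(Q(1, 3)) + 14*13 = (1 - (-8 + 1)) + 14*13 = (1 - 1*(-7)) + 182 = (1 + 7) + 182 = 8 + 182 = 190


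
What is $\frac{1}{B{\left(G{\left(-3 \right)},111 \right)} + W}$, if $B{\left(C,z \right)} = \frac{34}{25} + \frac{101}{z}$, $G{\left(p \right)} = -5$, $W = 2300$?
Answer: $\frac{2775}{6388799} \approx 0.00043435$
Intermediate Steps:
$B{\left(C,z \right)} = \frac{34}{25} + \frac{101}{z}$ ($B{\left(C,z \right)} = 34 \cdot \frac{1}{25} + \frac{101}{z} = \frac{34}{25} + \frac{101}{z}$)
$\frac{1}{B{\left(G{\left(-3 \right)},111 \right)} + W} = \frac{1}{\left(\frac{34}{25} + \frac{101}{111}\right) + 2300} = \frac{1}{\frac{6299}{2775} + 2300} = \frac{1}{\frac{6388799}{2775}} = \frac{2775}{6388799}$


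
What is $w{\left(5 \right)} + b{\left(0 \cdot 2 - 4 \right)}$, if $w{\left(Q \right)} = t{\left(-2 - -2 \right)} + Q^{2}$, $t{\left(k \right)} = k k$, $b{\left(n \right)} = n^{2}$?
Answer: $41$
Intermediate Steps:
$t{\left(k \right)} = k^{2}$
$w{\left(Q \right)} = Q^{2}$ ($w{\left(Q \right)} = \left(-2 - -2\right)^{2} + Q^{2} = \left(-2 + 2\right)^{2} + Q^{2} = 0^{2} + Q^{2} = 0 + Q^{2} = Q^{2}$)
$w{\left(5 \right)} + b{\left(0 \cdot 2 - 4 \right)} = 5^{2} + \left(0 \cdot 2 - 4\right)^{2} = 25 + \left(0 - 4\right)^{2} = 25 + \left(-4\right)^{2} = 25 + 16 = 41$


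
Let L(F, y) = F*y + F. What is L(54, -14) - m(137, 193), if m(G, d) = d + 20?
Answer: -915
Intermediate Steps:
m(G, d) = 20 + d
L(F, y) = F + F*y
L(54, -14) - m(137, 193) = 54*(1 - 14) - (20 + 193) = 54*(-13) - 1*213 = -702 - 213 = -915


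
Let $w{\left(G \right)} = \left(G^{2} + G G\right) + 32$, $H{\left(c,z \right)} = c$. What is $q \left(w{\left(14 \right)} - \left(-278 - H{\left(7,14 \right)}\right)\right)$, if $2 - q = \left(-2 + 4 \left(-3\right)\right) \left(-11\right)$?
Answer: $-107768$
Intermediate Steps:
$w{\left(G \right)} = 32 + 2 G^{2}$ ($w{\left(G \right)} = \left(G^{2} + G^{2}\right) + 32 = 2 G^{2} + 32 = 32 + 2 G^{2}$)
$q = -152$ ($q = 2 - \left(-2 + 4 \left(-3\right)\right) \left(-11\right) = 2 - \left(-2 - 12\right) \left(-11\right) = 2 - \left(-14\right) \left(-11\right) = 2 - 154 = -152$)
$q \left(w{\left(14 \right)} - \left(-278 - H{\left(7,14 \right)}\right)\right) = - 152 \left(\left(32 + 2 \cdot 14^{2}\right) + \left(\left(444 + 7\right) - 166\right)\right) = - 152 \left(\left(32 + 2 \cdot 196\right) + \left(451 - 166\right)\right) = - 152 \left(\left(32 + 392\right) + 285\right) = - 152 \left(424 + 285\right) = \left(-152\right) 709 = -107768$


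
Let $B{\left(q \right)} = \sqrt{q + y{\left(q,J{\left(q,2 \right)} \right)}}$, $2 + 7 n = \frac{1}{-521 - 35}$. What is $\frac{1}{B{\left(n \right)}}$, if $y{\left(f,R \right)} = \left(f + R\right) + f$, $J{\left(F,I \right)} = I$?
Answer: $\frac{2 \sqrt{88265}}{635} \approx 0.93573$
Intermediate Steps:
$y{\left(f,R \right)} = R + 2 f$ ($y{\left(f,R \right)} = \left(R + f\right) + f = R + 2 f$)
$n = - \frac{159}{556}$ ($n = - \frac{2}{7} + \frac{1}{7 \left(-521 - 35\right)} = - \frac{2}{7} + \frac{1}{7 \left(-556\right)} = - \frac{2}{7} + \frac{1}{7} \left(- \frac{1}{556}\right) = - \frac{2}{7} - \frac{1}{3892} = - \frac{159}{556} \approx -0.28597$)
$B{\left(q \right)} = \sqrt{2 + 3 q}$ ($B{\left(q \right)} = \sqrt{q + \left(2 + 2 q\right)} = \sqrt{2 + 3 q}$)
$\frac{1}{B{\left(n \right)}} = \frac{1}{\sqrt{2 + 3 \left(- \frac{159}{556}\right)}} = \frac{1}{\sqrt{2 - \frac{477}{556}}} = \frac{1}{\sqrt{\frac{635}{556}}} = \frac{1}{\frac{1}{278} \sqrt{88265}} = \frac{2 \sqrt{88265}}{635}$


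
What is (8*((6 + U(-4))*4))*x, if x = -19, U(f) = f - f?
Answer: -3648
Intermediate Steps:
U(f) = 0
(8*((6 + U(-4))*4))*x = (8*((6 + 0)*4))*(-19) = (8*(6*4))*(-19) = (8*24)*(-19) = 192*(-19) = -3648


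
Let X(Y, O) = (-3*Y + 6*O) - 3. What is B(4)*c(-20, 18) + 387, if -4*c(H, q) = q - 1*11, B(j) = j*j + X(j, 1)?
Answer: 1499/4 ≈ 374.75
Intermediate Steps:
X(Y, O) = -3 - 3*Y + 6*O
B(j) = 3 + j**2 - 3*j (B(j) = j*j + (-3 - 3*j + 6*1) = j**2 + (-3 - 3*j + 6) = j**2 + (3 - 3*j) = 3 + j**2 - 3*j)
c(H, q) = 11/4 - q/4 (c(H, q) = -(q - 1*11)/4 = -(q - 11)/4 = -(-11 + q)/4 = 11/4 - q/4)
B(4)*c(-20, 18) + 387 = (3 + 4**2 - 3*4)*(11/4 - 1/4*18) + 387 = (3 + 16 - 12)*(11/4 - 9/2) + 387 = 7*(-7/4) + 387 = -49/4 + 387 = 1499/4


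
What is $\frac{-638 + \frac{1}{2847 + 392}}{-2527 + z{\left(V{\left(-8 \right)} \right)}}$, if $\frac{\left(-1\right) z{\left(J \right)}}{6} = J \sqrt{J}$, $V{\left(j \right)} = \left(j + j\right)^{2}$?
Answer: $\frac{2066481}{87786617} \approx 0.02354$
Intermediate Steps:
$V{\left(j \right)} = 4 j^{2}$ ($V{\left(j \right)} = \left(2 j\right)^{2} = 4 j^{2}$)
$z{\left(J \right)} = - 6 J^{\frac{3}{2}}$ ($z{\left(J \right)} = - 6 J \sqrt{J} = - 6 J^{\frac{3}{2}}$)
$\frac{-638 + \frac{1}{2847 + 392}}{-2527 + z{\left(V{\left(-8 \right)} \right)}} = \frac{-638 + \frac{1}{2847 + 392}}{-2527 - 6 \left(4 \left(-8\right)^{2}\right)^{\frac{3}{2}}} = \frac{-638 + \frac{1}{3239}}{-2527 - 6 \left(4 \cdot 64\right)^{\frac{3}{2}}} = \frac{-638 + \frac{1}{3239}}{-2527 - 6 \cdot 256^{\frac{3}{2}}} = - \frac{2066481}{3239 \left(-2527 - 24576\right)} = - \frac{2066481}{3239 \left(-27103\right)} = \left(- \frac{2066481}{3239}\right) \left(- \frac{1}{27103}\right) = \frac{2066481}{87786617}$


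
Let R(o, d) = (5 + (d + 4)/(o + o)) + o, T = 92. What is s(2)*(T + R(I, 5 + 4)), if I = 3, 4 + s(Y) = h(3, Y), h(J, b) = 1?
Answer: -613/2 ≈ -306.50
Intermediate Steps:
s(Y) = -3 (s(Y) = -4 + 1 = -3)
R(o, d) = 5 + o + (4 + d)/(2*o) (R(o, d) = (5 + (4 + d)/((2*o))) + o = (5 + (4 + d)*(1/(2*o))) + o = (5 + (4 + d)/(2*o)) + o = 5 + o + (4 + d)/(2*o))
s(2)*(T + R(I, 5 + 4)) = -3*(92 + (2 + (5 + 4)/2 + 3*(5 + 3))/3) = -3*(92 + (2 + (1/2)*9 + 3*8)/3) = -3*(92 + (2 + 9/2 + 24)/3) = -3*(92 + (1/3)*(61/2)) = -3*(92 + 61/6) = -3*613/6 = -613/2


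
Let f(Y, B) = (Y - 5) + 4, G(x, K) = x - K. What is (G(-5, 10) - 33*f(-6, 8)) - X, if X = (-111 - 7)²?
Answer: -13708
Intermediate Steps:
f(Y, B) = -1 + Y (f(Y, B) = (-5 + Y) + 4 = -1 + Y)
X = 13924 (X = (-118)² = 13924)
(G(-5, 10) - 33*f(-6, 8)) - X = ((-5 - 1*10) - 33*(-1 - 6)) - 1*13924 = ((-5 - 10) - 33*(-7)) - 13924 = (-15 + 231) - 13924 = 216 - 13924 = -13708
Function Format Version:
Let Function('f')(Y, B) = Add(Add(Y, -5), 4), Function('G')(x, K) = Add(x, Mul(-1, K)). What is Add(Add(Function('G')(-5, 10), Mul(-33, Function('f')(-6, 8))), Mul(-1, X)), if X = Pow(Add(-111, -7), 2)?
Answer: -13708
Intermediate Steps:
Function('f')(Y, B) = Add(-1, Y) (Function('f')(Y, B) = Add(Add(-5, Y), 4) = Add(-1, Y))
X = 13924 (X = Pow(-118, 2) = 13924)
Add(Add(Function('G')(-5, 10), Mul(-33, Function('f')(-6, 8))), Mul(-1, X)) = Add(Add(Add(-5, Mul(-1, 10)), Mul(-33, Add(-1, -6))), Mul(-1, 13924)) = Add(Add(Add(-5, -10), Mul(-33, -7)), -13924) = Add(Add(-15, 231), -13924) = Add(216, -13924) = -13708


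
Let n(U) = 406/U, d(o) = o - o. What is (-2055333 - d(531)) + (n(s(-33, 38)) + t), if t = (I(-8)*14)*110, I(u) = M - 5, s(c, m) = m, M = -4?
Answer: -39314464/19 ≈ -2.0692e+6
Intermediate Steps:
d(o) = 0
I(u) = -9 (I(u) = -4 - 5 = -9)
t = -13860 (t = -9*14*110 = -126*110 = -13860)
(-2055333 - d(531)) + (n(s(-33, 38)) + t) = (-2055333 - 1*0) + (406/38 - 13860) = (-2055333 + 0) + (406*(1/38) - 13860) = -2055333 + (203/19 - 13860) = -2055333 - 263137/19 = -39314464/19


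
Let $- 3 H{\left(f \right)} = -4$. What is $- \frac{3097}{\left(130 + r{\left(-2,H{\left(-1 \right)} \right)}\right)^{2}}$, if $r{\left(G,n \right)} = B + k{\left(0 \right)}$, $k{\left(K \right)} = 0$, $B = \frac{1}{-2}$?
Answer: $- \frac{12388}{67081} \approx -0.18467$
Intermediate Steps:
$B = - \frac{1}{2} \approx -0.5$
$H{\left(f \right)} = \frac{4}{3}$ ($H{\left(f \right)} = \left(- \frac{1}{3}\right) \left(-4\right) = \frac{4}{3}$)
$r{\left(G,n \right)} = - \frac{1}{2}$ ($r{\left(G,n \right)} = - \frac{1}{2} + 0 = - \frac{1}{2}$)
$- \frac{3097}{\left(130 + r{\left(-2,H{\left(-1 \right)} \right)}\right)^{2}} = - \frac{3097}{\left(130 - \frac{1}{2}\right)^{2}} = - \frac{3097}{\left(\frac{259}{2}\right)^{2}} = - \frac{3097}{\frac{67081}{4}} = \left(-3097\right) \frac{4}{67081} = - \frac{12388}{67081}$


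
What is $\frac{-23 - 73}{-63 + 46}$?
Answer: $\frac{96}{17} \approx 5.6471$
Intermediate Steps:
$\frac{-23 - 73}{-63 + 46} = - \frac{96}{-17} = \left(-96\right) \left(- \frac{1}{17}\right) = \frac{96}{17}$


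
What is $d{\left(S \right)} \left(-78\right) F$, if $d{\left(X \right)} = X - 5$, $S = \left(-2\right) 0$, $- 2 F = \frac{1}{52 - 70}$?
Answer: $\frac{65}{6} \approx 10.833$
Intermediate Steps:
$F = \frac{1}{36}$ ($F = - \frac{1}{2 \left(52 - 70\right)} = - \frac{1}{2 \left(-18\right)} = \left(- \frac{1}{2}\right) \left(- \frac{1}{18}\right) = \frac{1}{36} \approx 0.027778$)
$S = 0$
$d{\left(X \right)} = -5 + X$
$d{\left(S \right)} \left(-78\right) F = \left(-5 + 0\right) \left(-78\right) \frac{1}{36} = \left(-5\right) \left(-78\right) \frac{1}{36} = 390 \cdot \frac{1}{36} = \frac{65}{6}$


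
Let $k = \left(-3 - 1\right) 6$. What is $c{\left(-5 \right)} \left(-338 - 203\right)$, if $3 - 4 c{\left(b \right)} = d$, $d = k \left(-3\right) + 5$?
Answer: $\frac{20017}{2} \approx 10009.0$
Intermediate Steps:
$k = -24$ ($k = \left(-4\right) 6 = -24$)
$d = 77$ ($d = \left(-24\right) \left(-3\right) + 5 = 72 + 5 = 77$)
$c{\left(b \right)} = - \frac{37}{2}$ ($c{\left(b \right)} = \frac{3}{4} - \frac{77}{4} = - \frac{37}{2}$)
$c{\left(-5 \right)} \left(-338 - 203\right) = - \frac{37 \left(-338 - 203\right)}{2} = \left(- \frac{37}{2}\right) \left(-541\right) = \frac{20017}{2}$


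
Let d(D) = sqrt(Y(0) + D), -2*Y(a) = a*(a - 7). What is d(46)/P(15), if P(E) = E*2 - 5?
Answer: sqrt(46)/25 ≈ 0.27129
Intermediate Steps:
Y(a) = -a*(-7 + a)/2 (Y(a) = -a*(a - 7)/2 = -a*(-7 + a)/2)
d(D) = sqrt(D) (d(D) = sqrt((1/2)*0*(7 - 1*0) + D) = sqrt((1/2)*0*(7 + 0) + D) = sqrt((1/2)*0*7 + D) = sqrt(0 + D) = sqrt(D))
P(E) = -5 + 2*E (P(E) = 2*E - 5 = -5 + 2*E)
d(46)/P(15) = sqrt(46)/(-5 + 2*15) = sqrt(46)/(-5 + 30) = sqrt(46)/25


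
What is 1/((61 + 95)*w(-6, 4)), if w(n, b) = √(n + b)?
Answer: -I*√2/312 ≈ -0.0045327*I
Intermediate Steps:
w(n, b) = √(b + n)
1/((61 + 95)*w(-6, 4)) = 1/((61 + 95)*√(4 - 6)) = 1/(156*√(-2)) = 1/(156*(I*√2)) = 1/(156*I*√2) = -I*√2/312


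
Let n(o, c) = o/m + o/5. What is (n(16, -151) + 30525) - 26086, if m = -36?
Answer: 199879/45 ≈ 4441.8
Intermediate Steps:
n(o, c) = 31*o/180 (n(o, c) = o/(-36) + o/5 = o*(-1/36) + o*(1/5) = -o/36 + o/5 = 31*o/180)
(n(16, -151) + 30525) - 26086 = ((31/180)*16 + 30525) - 26086 = (124/45 + 30525) - 26086 = 1373749/45 - 26086 = 199879/45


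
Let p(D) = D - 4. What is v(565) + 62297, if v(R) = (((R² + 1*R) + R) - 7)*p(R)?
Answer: 179777525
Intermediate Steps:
p(D) = -4 + D
v(R) = (-4 + R)*(-7 + R² + 2*R) (v(R) = (((R² + 1*R) + R) - 7)*(-4 + R) = (((R² + R) + R) - 7)*(-4 + R) = (((R + R²) + R) - 7)*(-4 + R) = ((R² + 2*R) - 7)*(-4 + R) = (-7 + R² + 2*R)*(-4 + R) = (-4 + R)*(-7 + R² + 2*R))
v(565) + 62297 = (-4 + 565)*(-7 + 565² + 2*565) + 62297 = 561*(-7 + 319225 + 1130) + 62297 = 561*320348 + 62297 = 179715228 + 62297 = 179777525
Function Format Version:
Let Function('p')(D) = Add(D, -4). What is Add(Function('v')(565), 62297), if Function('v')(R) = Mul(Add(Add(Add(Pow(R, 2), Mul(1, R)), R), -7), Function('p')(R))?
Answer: 179777525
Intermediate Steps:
Function('p')(D) = Add(-4, D)
Function('v')(R) = Mul(Add(-4, R), Add(-7, Pow(R, 2), Mul(2, R))) (Function('v')(R) = Mul(Add(Add(Add(Pow(R, 2), Mul(1, R)), R), -7), Add(-4, R)) = Mul(Add(Add(Add(Pow(R, 2), R), R), -7), Add(-4, R)) = Mul(Add(Add(Add(R, Pow(R, 2)), R), -7), Add(-4, R)) = Mul(Add(Add(Pow(R, 2), Mul(2, R)), -7), Add(-4, R)) = Mul(Add(-7, Pow(R, 2), Mul(2, R)), Add(-4, R)) = Mul(Add(-4, R), Add(-7, Pow(R, 2), Mul(2, R))))
Add(Function('v')(565), 62297) = Add(Mul(Add(-4, 565), Add(-7, Pow(565, 2), Mul(2, 565))), 62297) = Add(Mul(561, Add(-7, 319225, 1130)), 62297) = Add(Mul(561, 320348), 62297) = Add(179715228, 62297) = 179777525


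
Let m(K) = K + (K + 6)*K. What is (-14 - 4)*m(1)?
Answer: -144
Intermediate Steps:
m(K) = K + K*(6 + K) (m(K) = K + (6 + K)*K = K + K*(6 + K))
(-14 - 4)*m(1) = (-14 - 4)*(1*(7 + 1)) = -18*8 = -144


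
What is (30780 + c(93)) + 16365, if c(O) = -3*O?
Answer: 46866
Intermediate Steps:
(30780 + c(93)) + 16365 = (30780 - 3*93) + 16365 = (30780 - 279) + 16365 = 30501 + 16365 = 46866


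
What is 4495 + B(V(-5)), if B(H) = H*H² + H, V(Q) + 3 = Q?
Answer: 3975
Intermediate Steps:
V(Q) = -3 + Q
B(H) = H + H³ (B(H) = H³ + H = H + H³)
4495 + B(V(-5)) = 4495 + ((-3 - 5) + (-3 - 5)³) = 4495 + (-8 + (-8)³) = 4495 + (-8 - 512) = 4495 - 520 = 3975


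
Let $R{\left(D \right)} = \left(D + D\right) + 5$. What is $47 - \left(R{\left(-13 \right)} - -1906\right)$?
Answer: $-1838$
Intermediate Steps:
$R{\left(D \right)} = 5 + 2 D$ ($R{\left(D \right)} = 2 D + 5 = 5 + 2 D$)
$47 - \left(R{\left(-13 \right)} - -1906\right) = 47 - \left(\left(5 + 2 \left(-13\right)\right) - -1906\right) = 47 - \left(\left(5 - 26\right) + 1906\right) = 47 - \left(-21 + 1906\right) = 47 - 1885 = -1838$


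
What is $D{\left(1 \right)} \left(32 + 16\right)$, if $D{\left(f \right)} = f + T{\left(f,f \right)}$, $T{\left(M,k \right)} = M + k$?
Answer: $144$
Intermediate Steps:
$D{\left(f \right)} = 3 f$ ($D{\left(f \right)} = f + \left(f + f\right) = f + 2 f = 3 f$)
$D{\left(1 \right)} \left(32 + 16\right) = 3 \cdot 1 \left(32 + 16\right) = 3 \cdot 48 = 144$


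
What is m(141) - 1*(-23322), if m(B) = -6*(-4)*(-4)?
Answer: 23226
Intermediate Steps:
m(B) = -96 (m(B) = 24*(-4) = -96)
m(141) - 1*(-23322) = -96 - 1*(-23322) = -96 + 23322 = 23226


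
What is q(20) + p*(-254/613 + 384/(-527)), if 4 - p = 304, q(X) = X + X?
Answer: 123697040/323051 ≈ 382.90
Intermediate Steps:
q(X) = 2*X
p = -300 (p = 4 - 1*304 = 4 - 304 = -300)
q(20) + p*(-254/613 + 384/(-527)) = 2*20 - 300*(-254/613 + 384/(-527)) = 40 - 300*(-254*1/613 + 384*(-1/527)) = 40 - 300*(-254/613 - 384/527) = 40 - 300*(-369250/323051) = 40 + 110775000/323051 = 123697040/323051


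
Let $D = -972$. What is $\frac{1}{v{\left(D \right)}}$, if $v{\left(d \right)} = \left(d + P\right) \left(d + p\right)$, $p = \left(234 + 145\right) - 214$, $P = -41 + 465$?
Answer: $\frac{1}{442236} \approx 2.2612 \cdot 10^{-6}$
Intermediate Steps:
$P = 424$
$p = 165$ ($p = 379 - 214 = 165$)
$v{\left(d \right)} = \left(165 + d\right) \left(424 + d\right)$ ($v{\left(d \right)} = \left(d + 424\right) \left(d + 165\right) = \left(424 + d\right) \left(165 + d\right) = \left(165 + d\right) \left(424 + d\right)$)
$\frac{1}{v{\left(D \right)}} = \frac{1}{69960 + \left(-972\right)^{2} + 589 \left(-972\right)} = \frac{1}{69960 + 944784 - 572508} = \frac{1}{442236}$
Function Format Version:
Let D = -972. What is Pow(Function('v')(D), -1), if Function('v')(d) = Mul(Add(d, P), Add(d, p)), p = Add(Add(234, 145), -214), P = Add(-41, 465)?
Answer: Rational(1, 442236) ≈ 2.2612e-6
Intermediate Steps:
P = 424
p = 165 (p = Add(379, -214) = 165)
Function('v')(d) = Mul(Add(165, d), Add(424, d)) (Function('v')(d) = Mul(Add(d, 424), Add(d, 165)) = Mul(Add(424, d), Add(165, d)) = Mul(Add(165, d), Add(424, d)))
Pow(Function('v')(D), -1) = Pow(Add(69960, Pow(-972, 2), Mul(589, -972)), -1) = Pow(Add(69960, 944784, -572508), -1) = Pow(442236, -1) = Rational(1, 442236)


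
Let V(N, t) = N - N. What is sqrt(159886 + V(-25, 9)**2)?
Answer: sqrt(159886) ≈ 399.86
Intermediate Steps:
V(N, t) = 0
sqrt(159886 + V(-25, 9)**2) = sqrt(159886 + 0**2) = sqrt(159886 + 0) = sqrt(159886)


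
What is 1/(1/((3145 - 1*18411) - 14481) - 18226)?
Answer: -29747/542168823 ≈ -5.4867e-5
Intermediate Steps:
1/(1/((3145 - 1*18411) - 14481) - 18226) = 1/(1/((3145 - 18411) - 14481) - 18226) = 1/(1/(-15266 - 14481) - 18226) = 1/(1/(-29747) - 18226) = 1/(-1/29747 - 18226) = 1/(-542168823/29747) = -29747/542168823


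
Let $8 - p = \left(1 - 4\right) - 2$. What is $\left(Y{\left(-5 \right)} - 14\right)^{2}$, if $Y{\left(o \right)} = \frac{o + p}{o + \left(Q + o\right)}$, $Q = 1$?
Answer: $\frac{17956}{81} \approx 221.68$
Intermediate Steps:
$p = 13$ ($p = 8 - \left(\left(1 - 4\right) - 2\right) = 8 - \left(-3 - 2\right) = 8 - -5 = 8 + 5 = 13$)
$Y{\left(o \right)} = \frac{13 + o}{1 + 2 o}$ ($Y{\left(o \right)} = \frac{o + 13}{o + \left(1 + o\right)} = \frac{13 + o}{1 + 2 o}$)
$\left(Y{\left(-5 \right)} - 14\right)^{2} = \left(\frac{13 - 5}{1 + 2 \left(-5\right)} - 14\right)^{2} = \left(\frac{1}{1 - 10} \cdot 8 - 14\right)^{2} = \left(\frac{1}{-9} \cdot 8 - 14\right)^{2} = \left(\left(- \frac{1}{9}\right) 8 - 14\right)^{2} = \left(- \frac{8}{9} - 14\right)^{2} = \left(- \frac{134}{9}\right)^{2} = \frac{17956}{81}$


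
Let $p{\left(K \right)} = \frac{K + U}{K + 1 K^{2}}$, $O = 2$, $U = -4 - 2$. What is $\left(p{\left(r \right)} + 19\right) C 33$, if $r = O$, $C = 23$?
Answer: $13915$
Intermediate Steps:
$U = -6$
$r = 2$
$p{\left(K \right)} = \frac{-6 + K}{K + K^{2}}$ ($p{\left(K \right)} = \frac{K - 6}{K + 1 K^{2}} = \frac{-6 + K}{K + K^{2}}$)
$\left(p{\left(r \right)} + 19\right) C 33 = \left(\frac{-6 + 2}{2 \left(1 + 2\right)} + 19\right) 23 \cdot 33 = \left(\frac{1}{2} \cdot \frac{1}{3} \left(-4\right) + 19\right) 23 \cdot 33 = \left(- \frac{2}{3} + 19\right) 23 \cdot 33 = \frac{55}{3} \cdot 23 \cdot 33 = \frac{1265}{3} \cdot 33 = 13915$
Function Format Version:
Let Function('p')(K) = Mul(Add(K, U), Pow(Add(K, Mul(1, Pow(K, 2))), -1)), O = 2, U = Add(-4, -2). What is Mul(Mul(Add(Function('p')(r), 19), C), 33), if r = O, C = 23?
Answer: 13915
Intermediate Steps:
U = -6
r = 2
Function('p')(K) = Mul(Pow(Add(K, Pow(K, 2)), -1), Add(-6, K)) (Function('p')(K) = Mul(Add(K, -6), Pow(Add(K, Mul(1, Pow(K, 2))), -1)) = Mul(Add(-6, K), Pow(Add(K, Pow(K, 2)), -1)) = Mul(Pow(Add(K, Pow(K, 2)), -1), Add(-6, K)))
Mul(Mul(Add(Function('p')(r), 19), C), 33) = Mul(Mul(Add(Mul(Pow(2, -1), Pow(Add(1, 2), -1), Add(-6, 2)), 19), 23), 33) = Mul(Mul(Add(Mul(Rational(1, 2), Pow(3, -1), -4), 19), 23), 33) = Mul(Mul(Add(Mul(Rational(1, 2), Rational(1, 3), -4), 19), 23), 33) = Mul(Mul(Add(Rational(-2, 3), 19), 23), 33) = Mul(Mul(Rational(55, 3), 23), 33) = Mul(Rational(1265, 3), 33) = 13915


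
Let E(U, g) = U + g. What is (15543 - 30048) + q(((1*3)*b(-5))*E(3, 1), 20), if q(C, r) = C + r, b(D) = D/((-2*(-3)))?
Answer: -14495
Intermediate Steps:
b(D) = D/6
(15543 - 30048) + q(((1*3)*b(-5))*E(3, 1), 20) = (15543 - 30048) + (((1*3)*((1/6)*(-5)))*(3 + 1) + 20) = -14505 + ((3*(-5/6))*4 + 20) = -14505 + (-5/2*4 + 20) = -14505 + (-10 + 20) = -14505 + 10 = -14495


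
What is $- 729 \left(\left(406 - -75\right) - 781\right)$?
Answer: $218700$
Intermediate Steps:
$- 729 \left(\left(406 - -75\right) - 781\right) = - 729 \left(\left(406 + 75\right) - 781\right) = - 729 \left(481 - 781\right) = \left(-729\right) \left(-300\right) = 218700$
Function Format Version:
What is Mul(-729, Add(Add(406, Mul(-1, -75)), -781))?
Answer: 218700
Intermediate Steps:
Mul(-729, Add(Add(406, Mul(-1, -75)), -781)) = Mul(-729, Add(Add(406, 75), -781)) = Mul(-729, Add(481, -781)) = Mul(-729, -300) = 218700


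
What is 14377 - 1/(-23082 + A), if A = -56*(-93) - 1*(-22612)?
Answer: 68118225/4738 ≈ 14377.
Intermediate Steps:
A = 27820 (A = 5208 + 22612 = 27820)
14377 - 1/(-23082 + A) = 14377 - 1/(-23082 + 27820) = 14377 - 1/4738 = 68118225/4738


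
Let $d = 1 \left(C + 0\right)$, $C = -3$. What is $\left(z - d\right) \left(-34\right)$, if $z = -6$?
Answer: $102$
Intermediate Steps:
$d = -3$ ($d = 1 \left(-3 + 0\right) = 1 \left(-3\right) = -3$)
$\left(z - d\right) \left(-34\right) = \left(-6 - -3\right) \left(-34\right) = \left(-6 + 3\right) \left(-34\right) = \left(-3\right) \left(-34\right) = 102$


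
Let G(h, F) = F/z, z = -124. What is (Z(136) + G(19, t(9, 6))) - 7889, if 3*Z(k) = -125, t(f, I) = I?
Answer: -1475113/186 ≈ -7930.7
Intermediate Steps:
Z(k) = -125/3 (Z(k) = (⅓)*(-125) = -125/3)
G(h, F) = -F/124 (G(h, F) = F/(-124) = F*(-1/124) = -F/124)
(Z(136) + G(19, t(9, 6))) - 7889 = (-125/3 - 1/124*6) - 7889 = (-125/3 - 3/62) - 7889 = -7759/186 - 7889 = -1475113/186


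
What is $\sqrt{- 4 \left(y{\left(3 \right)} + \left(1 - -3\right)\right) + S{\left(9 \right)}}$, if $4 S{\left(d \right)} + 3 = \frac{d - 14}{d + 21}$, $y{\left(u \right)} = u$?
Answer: $\frac{i \sqrt{4146}}{12} \approx 5.3658 i$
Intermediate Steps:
$S{\left(d \right)} = - \frac{3}{4} + \frac{-14 + d}{4 \left(21 + d\right)}$ ($S{\left(d \right)} = - \frac{3}{4} + \frac{\left(d - 14\right) \frac{1}{d + 21}}{4} = - \frac{3}{4} + \frac{\left(-14 + d\right) \frac{1}{21 + d}}{4} = - \frac{3}{4} + \frac{\frac{1}{21 + d} \left(-14 + d\right)}{4} = - \frac{3}{4} + \frac{-14 + d}{4 \left(21 + d\right)}$)
$\sqrt{- 4 \left(y{\left(3 \right)} + \left(1 - -3\right)\right) + S{\left(9 \right)}} = \sqrt{- 4 \left(3 + \left(1 - -3\right)\right) + \frac{-77 - 18}{4 \left(21 + 9\right)}} = \sqrt{- 4 \left(3 + \left(1 + 3\right)\right) + \frac{-77 - 18}{4 \cdot 30}} = \sqrt{- 4 \left(3 + 4\right) + \frac{1}{4} \cdot \frac{1}{30} \left(-95\right)} = \sqrt{\left(-4\right) 7 - \frac{19}{24}} = \sqrt{-28 - \frac{19}{24}} = \sqrt{- \frac{691}{24}} = \frac{i \sqrt{4146}}{12}$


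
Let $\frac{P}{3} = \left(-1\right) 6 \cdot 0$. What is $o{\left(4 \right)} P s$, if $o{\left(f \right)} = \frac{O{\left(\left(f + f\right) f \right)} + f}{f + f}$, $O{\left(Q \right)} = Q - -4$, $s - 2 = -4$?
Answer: $0$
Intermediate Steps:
$s = -2$ ($s = 2 - 4 = -2$)
$O{\left(Q \right)} = 4 + Q$ ($O{\left(Q \right)} = Q + 4 = 4 + Q$)
$P = 0$ ($P = 3 \left(-1\right) 6 \cdot 0 = 3 \left(\left(-6\right) 0\right) = 3 \cdot 0 = 0$)
$o{\left(f \right)} = \frac{4 + f + 2 f^{2}}{2 f}$ ($o{\left(f \right)} = \frac{\left(4 + \left(f + f\right) f\right) + f}{f + f} = \frac{\left(4 + 2 f f\right) + f}{2 f} = \left(\left(4 + 2 f^{2}\right) + f\right) \frac{1}{2 f} = \left(4 + f + 2 f^{2}\right) \frac{1}{2 f} = \frac{4 + f + 2 f^{2}}{2 f}$)
$o{\left(4 \right)} P s = \left(\frac{1}{2} + 4 + \frac{2}{4}\right) 0 \left(-2\right) = \left(\frac{1}{2} + 4 + 2 \cdot \frac{1}{4}\right) 0 \left(-2\right) = \left(\frac{1}{2} + 4 + \frac{1}{2}\right) 0 \left(-2\right) = 5 \cdot 0 \left(-2\right) = 0 \left(-2\right) = 0$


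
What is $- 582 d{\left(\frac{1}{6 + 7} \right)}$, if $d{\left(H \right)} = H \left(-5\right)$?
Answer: $\frac{2910}{13} \approx 223.85$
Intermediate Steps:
$d{\left(H \right)} = - 5 H$
$- 582 d{\left(\frac{1}{6 + 7} \right)} = - 582 \left(- \frac{5}{6 + 7}\right) = - 582 \left(- \frac{5}{13}\right) = - 582 \left(\left(-5\right) \frac{1}{13}\right) = \left(-582\right) \left(- \frac{5}{13}\right) = \frac{2910}{13}$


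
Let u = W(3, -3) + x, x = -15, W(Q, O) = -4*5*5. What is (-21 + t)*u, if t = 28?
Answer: -805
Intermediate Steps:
W(Q, O) = -100 (W(Q, O) = -20*5 = -100)
u = -115 (u = -100 - 15 = -115)
(-21 + t)*u = (-21 + 28)*(-115) = 7*(-115) = -805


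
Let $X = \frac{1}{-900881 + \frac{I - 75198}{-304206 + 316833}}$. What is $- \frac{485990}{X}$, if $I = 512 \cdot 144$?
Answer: $\frac{80120916119470}{183} \approx 4.3782 \cdot 10^{11}$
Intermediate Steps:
$I = 73728$
$X = - \frac{4209}{3791808619}$ ($X = \frac{1}{-900881 + \frac{73728 - 75198}{-304206 + 316833}} = \frac{1}{-900881 - \frac{1470}{12627}} = \frac{1}{-900881 - \frac{490}{4209}} = \frac{1}{- \frac{3791808619}{4209}} = - \frac{4209}{3791808619} \approx -1.11 \cdot 10^{-6}$)
$- \frac{485990}{X} = - \frac{485990}{- \frac{4209}{3791808619}} = \left(-485990\right) \left(- \frac{3791808619}{4209}\right) = \frac{80120916119470}{183}$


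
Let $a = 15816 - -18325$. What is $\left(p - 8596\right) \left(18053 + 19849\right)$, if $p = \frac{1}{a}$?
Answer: $- \frac{11123328678570}{34141} \approx -3.2581 \cdot 10^{8}$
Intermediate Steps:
$a = 34141$ ($a = 15816 + 18325 = 34141$)
$p = \frac{1}{34141} \approx 2.929 \cdot 10^{-5}$
$\left(p - 8596\right) \left(18053 + 19849\right) = \left(\frac{1}{34141} - 8596\right) \left(18053 + 19849\right) = \left(- \frac{293476035}{34141}\right) 37902 = - \frac{11123328678570}{34141}$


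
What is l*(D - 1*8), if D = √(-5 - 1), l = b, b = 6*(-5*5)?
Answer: 1200 - 150*I*√6 ≈ 1200.0 - 367.42*I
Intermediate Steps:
b = -150 (b = 6*(-25) = -150)
l = -150
D = I*√6 (D = √(-6) = I*√6 ≈ 2.4495*I)
l*(D - 1*8) = -150*(I*√6 - 1*8) = -150*(I*√6 - 8) = -150*(-8 + I*√6) = 1200 - 150*I*√6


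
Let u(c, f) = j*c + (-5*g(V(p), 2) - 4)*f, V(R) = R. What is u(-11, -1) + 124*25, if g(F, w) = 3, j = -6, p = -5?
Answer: 3185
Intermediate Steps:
u(c, f) = -19*f - 6*c (u(c, f) = -6*c + (-5*3 - 4)*f = -6*c + (-15 - 4)*f = -6*c - 19*f = -19*f - 6*c)
u(-11, -1) + 124*25 = (-19*(-1) - 6*(-11)) + 124*25 = (19 + 66) + 3100 = 85 + 3100 = 3185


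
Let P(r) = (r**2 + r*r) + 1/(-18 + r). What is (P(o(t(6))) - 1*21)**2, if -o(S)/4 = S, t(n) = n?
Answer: 2256345001/1764 ≈ 1.2791e+6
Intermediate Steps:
o(S) = -4*S
P(r) = 1/(-18 + r) + 2*r**2 (P(r) = (r**2 + r**2) + 1/(-18 + r) = 2*r**2 + 1/(-18 + r) = 1/(-18 + r) + 2*r**2)
(P(o(t(6))) - 1*21)**2 = ((1 - 36*(-4*6)**2 + 2*(-4*6)**3)/(-18 - 4*6) - 1*21)**2 = ((1 - 36*(-24)**2 + 2*(-24)**3)/(-18 - 24) - 21)**2 = ((1 - 36*576 + 2*(-13824))/(-42) - 21)**2 = (-(1 - 20736 - 27648)/42 - 21)**2 = (-1/42*(-48383) - 21)**2 = (48383/42 - 21)**2 = (47501/42)**2 = 2256345001/1764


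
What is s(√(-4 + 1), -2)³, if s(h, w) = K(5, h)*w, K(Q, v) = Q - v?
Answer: -640 + 576*I*√3 ≈ -640.0 + 997.66*I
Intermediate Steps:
s(h, w) = w*(5 - h) (s(h, w) = (5 - h)*w = w*(5 - h))
s(√(-4 + 1), -2)³ = (-2*(5 - √(-4 + 1)))³ = (-2*(5 - √(-3)))³ = (-2*(5 - I*√3))³ = (-10 + 2*I*√3)³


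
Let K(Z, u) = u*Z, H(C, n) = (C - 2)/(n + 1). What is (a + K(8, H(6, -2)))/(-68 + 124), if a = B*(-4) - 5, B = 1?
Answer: -41/56 ≈ -0.73214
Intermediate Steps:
a = -9 (a = 1*(-4) - 5 = -4 - 5 = -9)
H(C, n) = (-2 + C)/(1 + n)
K(Z, u) = Z*u
(a + K(8, H(6, -2)))/(-68 + 124) = (-9 + 8*((-2 + 6)/(1 - 2)))/(-68 + 124) = (-9 + 8*(4/(-1)))/56 = (-9 + 8*(-1*4))/56 = (-9 + 8*(-4))/56 = (-9 - 32)/56 = (1/56)*(-41) = -41/56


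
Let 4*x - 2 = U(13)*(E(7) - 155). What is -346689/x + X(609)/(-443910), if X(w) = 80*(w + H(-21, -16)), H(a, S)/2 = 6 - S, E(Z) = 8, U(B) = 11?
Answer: 61551048836/71691465 ≈ 858.55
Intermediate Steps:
H(a, S) = 12 - 2*S (H(a, S) = 2*(6 - S) = 12 - 2*S)
x = -1615/4 (x = ½ + (11*(8 - 155))/4 = ½ + (11*(-147))/4 = ½ + (¼)*(-1617) = ½ - 1617/4 = -1615/4 ≈ -403.75)
X(w) = 3520 + 80*w (X(w) = 80*(w + (12 - 2*(-16))) = 80*(w + (12 + 32)) = 80*(w + 44) = 80*(44 + w) = 3520 + 80*w)
-346689/x + X(609)/(-443910) = -346689/(-1615/4) + (3520 + 80*609)/(-443910) = -346689*(-4/1615) + (3520 + 48720)*(-1/443910) = 1386756/1615 + 52240*(-1/443910) = 1386756/1615 - 5224/44391 = 61551048836/71691465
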